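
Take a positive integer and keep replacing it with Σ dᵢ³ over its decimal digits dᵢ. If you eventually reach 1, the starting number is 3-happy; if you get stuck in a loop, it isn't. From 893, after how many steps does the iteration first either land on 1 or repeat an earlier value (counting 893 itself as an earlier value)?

893 → 8³ + 9³ + 3³ = 512 + 729 + 27 = 1268
1268 → 1³ + 2³ + 6³ + 8³ = 1 + 8 + 216 + 512 = 737
737 → 7³ + 3³ + 7³ = 343 + 27 + 343 = 713
713 → 7³ + 1³ + 3³ = 343 + 1 + 27 = 371
371 → 3³ + 7³ + 1³ = 27 + 343 + 1 = 371  — 371 repeats.
That took 5 steps.

5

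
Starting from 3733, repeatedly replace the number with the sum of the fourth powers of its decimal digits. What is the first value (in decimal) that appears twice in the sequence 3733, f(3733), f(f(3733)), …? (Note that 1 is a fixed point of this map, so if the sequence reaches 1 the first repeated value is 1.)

3733 → 3⁴ + 7⁴ + 3⁴ + 3⁴ = 2644
2644 → 2⁴ + 6⁴ + 4⁴ + 4⁴ = 1824
1824 → 1⁴ + 8⁴ + 2⁴ + 4⁴ = 4369
4369 → 4⁴ + 3⁴ + 6⁴ + 9⁴ = 8194
8194 → 8⁴ + 1⁴ + 9⁴ + 4⁴ = 10914
10914 → 1⁴ + 0⁴ + 9⁴ + 1⁴ + 4⁴ = 6819
6819 → 6⁴ + 8⁴ + 1⁴ + 9⁴ = 11954
11954 → 1⁴ + 1⁴ + 9⁴ + 5⁴ + 4⁴ = 7444
7444 → 7⁴ + 4⁴ + 4⁴ + 4⁴ = 3169
3169 → 3⁴ + 1⁴ + 6⁴ + 9⁴ = 7939
7939 → 7⁴ + 9⁴ + 3⁴ + 9⁴ = 15604
15604 → 1⁴ + 5⁴ + 6⁴ + 0⁴ + 4⁴ = 2178
2178 → 2⁴ + 1⁴ + 7⁴ + 8⁴ = 6514
6514 → 6⁴ + 5⁴ + 1⁴ + 4⁴ = 2178  — 2178 already appeared earlier.

2178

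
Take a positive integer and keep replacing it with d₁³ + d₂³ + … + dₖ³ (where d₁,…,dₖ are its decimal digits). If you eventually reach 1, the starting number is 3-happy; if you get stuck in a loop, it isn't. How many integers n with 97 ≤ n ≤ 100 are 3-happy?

97: 97 → 1072 → 352 → 160 → 217 → 352  (repeats 352)
98: 98 → 1241 → 74 → 407 → 407  (repeats 407)
99: 99 → 1458 → 702 → 351 → 153 → 153  (repeats 153)
100: 100 → 1  (reaches 1)
3-happy: 100

1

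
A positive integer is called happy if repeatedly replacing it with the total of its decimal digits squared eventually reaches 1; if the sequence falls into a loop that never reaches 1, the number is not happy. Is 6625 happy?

6625 → 6² + 6² + 2² + 5² = 36 + 36 + 4 + 25 = 101
101 → 1² + 0² + 1² = 1 + 0 + 1 = 2
2 → 2² = 4
4 → 4² = 16
16 → 1² + 6² = 1 + 36 = 37
37 → 3² + 7² = 9 + 49 = 58
58 → 5² + 8² = 25 + 64 = 89
89 → 8² + 9² = 64 + 81 = 145
145 → 1² + 4² + 5² = 1 + 16 + 25 = 42
42 → 4² + 2² = 16 + 4 = 20
20 → 2² + 0² = 4 + 0 = 4  — 4 already seen; the sequence cycles without reaching 1.

not happy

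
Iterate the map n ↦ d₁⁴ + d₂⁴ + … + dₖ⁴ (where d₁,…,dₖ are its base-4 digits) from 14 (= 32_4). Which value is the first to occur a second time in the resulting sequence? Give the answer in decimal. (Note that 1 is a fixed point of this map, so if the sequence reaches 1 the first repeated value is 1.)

1

14 = (3,2)_4 → 3⁴ + 2⁴ = 81 + 16 = 97
97 = (1,2,0,1)_4 → 1⁴ + 2⁴ + 0⁴ + 1⁴ = 1 + 16 + 0 + 1 = 18
18 = (1,0,2)_4 → 1⁴ + 0⁴ + 2⁴ = 1 + 0 + 16 = 17
17 = (1,0,1)_4 → 1⁴ + 0⁴ + 1⁴ = 1 + 0 + 1 = 2
2 = (2)_4 → 2⁴ = 16
16 = (1,0,0)_4 → 1⁴ + 0⁴ + 0⁴ = 1 + 0 + 0 = 1  — reached the fixed point 1.
1 → 1, so 1 is the first repeated value.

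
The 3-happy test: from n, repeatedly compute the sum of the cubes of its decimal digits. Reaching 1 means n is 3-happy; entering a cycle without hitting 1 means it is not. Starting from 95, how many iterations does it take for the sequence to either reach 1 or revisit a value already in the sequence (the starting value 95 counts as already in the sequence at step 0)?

11

95 → 854
854 → 701
701 → 344
344 → 155
155 → 251
251 → 134
134 → 92
92 → 737
737 → 713
713 → 371
371 → 371  — 371 repeats.
That took 11 steps.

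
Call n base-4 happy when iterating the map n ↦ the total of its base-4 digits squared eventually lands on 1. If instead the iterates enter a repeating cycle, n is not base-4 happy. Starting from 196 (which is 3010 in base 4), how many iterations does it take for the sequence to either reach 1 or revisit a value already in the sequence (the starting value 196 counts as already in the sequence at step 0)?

196 = (3,0,1,0)_4 → 3² + 0² + 1² + 0² = 10
10 = (2,2)_4 → 2² + 2² = 8
8 = (2,0)_4 → 2² + 0² = 4
4 = (1,0)_4 → 1² + 0² = 1  — reached 1.
That took 4 steps.

4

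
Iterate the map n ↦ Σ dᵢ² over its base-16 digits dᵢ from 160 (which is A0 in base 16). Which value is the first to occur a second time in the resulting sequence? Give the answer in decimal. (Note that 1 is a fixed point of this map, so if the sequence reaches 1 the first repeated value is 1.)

169

160 = (10,0)_16 → 10² + 0² = 100 + 0 = 100
100 = (6,4)_16 → 6² + 4² = 36 + 16 = 52
52 = (3,4)_16 → 3² + 4² = 9 + 16 = 25
25 = (1,9)_16 → 1² + 9² = 1 + 81 = 82
82 = (5,2)_16 → 5² + 2² = 25 + 4 = 29
29 = (1,13)_16 → 1² + 13² = 1 + 169 = 170
170 = (10,10)_16 → 10² + 10² = 100 + 100 = 200
200 = (12,8)_16 → 12² + 8² = 144 + 64 = 208
208 = (13,0)_16 → 13² + 0² = 169 + 0 = 169
169 = (10,9)_16 → 10² + 9² = 100 + 81 = 181
181 = (11,5)_16 → 11² + 5² = 121 + 25 = 146
146 = (9,2)_16 → 9² + 2² = 81 + 4 = 85
85 = (5,5)_16 → 5² + 5² = 25 + 25 = 50
50 = (3,2)_16 → 3² + 2² = 9 + 4 = 13
13 = (13)_16 → 13² = 169  — 169 already appeared earlier.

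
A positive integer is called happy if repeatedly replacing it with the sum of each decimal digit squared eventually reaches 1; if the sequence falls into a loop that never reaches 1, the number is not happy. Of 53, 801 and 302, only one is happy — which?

53: 53 → 34 → 25 → 29 → 85 → 89 → 145 → 42 → 20 → 4 → 16 → 37 → 58 → 89  — repeats 89 (not happy)
801: 801 → 65 → 61 → 37 → 58 → 89 → 145 → 42 → 20 → 4 → 16 → 37  — repeats 37 (not happy)
302: 302 → 13 → 10 → 1  — reaches 1 (happy)

302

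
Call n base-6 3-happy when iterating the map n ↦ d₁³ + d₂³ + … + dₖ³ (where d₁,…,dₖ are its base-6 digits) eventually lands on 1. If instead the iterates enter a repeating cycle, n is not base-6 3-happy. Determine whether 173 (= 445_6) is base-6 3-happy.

173 = (4,4,5)_6 → 253
253 = (1,1,0,1)_6 → 3
3 = (3)_6 → 27
27 = (4,3)_6 → 91
91 = (2,3,1)_6 → 36
36 = (1,0,0)_6 → 1  — reached 1.

base-6 3-happy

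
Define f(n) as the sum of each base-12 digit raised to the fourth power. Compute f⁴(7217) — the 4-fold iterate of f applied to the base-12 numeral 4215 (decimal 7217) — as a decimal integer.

3538

7217 = (4,2,1,5)_12 → 4⁴ + 2⁴ + 1⁴ + 5⁴ = 256 + 16 + 1 + 625 = 898
898 = (6,2,10)_12 → 6⁴ + 2⁴ + 10⁴ = 1296 + 16 + 10000 = 11312
11312 = (6,6,6,8)_12 → 6⁴ + 6⁴ + 6⁴ + 8⁴ = 1296 + 1296 + 1296 + 4096 = 7984
7984 = (4,7,5,4)_12 → 4⁴ + 7⁴ + 5⁴ + 4⁴ = 256 + 2401 + 625 + 256 = 3538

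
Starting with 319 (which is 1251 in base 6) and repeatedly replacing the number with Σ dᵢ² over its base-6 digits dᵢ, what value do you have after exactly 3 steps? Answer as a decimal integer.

319 = (1,2,5,1)_6 → 1² + 2² + 5² + 1² = 1 + 4 + 25 + 1 = 31
31 = (5,1)_6 → 5² + 1² = 25 + 1 = 26
26 = (4,2)_6 → 4² + 2² = 16 + 4 = 20

20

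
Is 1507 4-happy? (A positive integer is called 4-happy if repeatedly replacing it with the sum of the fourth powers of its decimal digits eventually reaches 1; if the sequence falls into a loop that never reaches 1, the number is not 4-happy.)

not 4-happy

1507 → 1⁴ + 5⁴ + 0⁴ + 7⁴ = 1 + 625 + 0 + 2401 = 3027
3027 → 3⁴ + 0⁴ + 2⁴ + 7⁴ = 81 + 0 + 16 + 2401 = 2498
2498 → 2⁴ + 4⁴ + 9⁴ + 8⁴ = 16 + 256 + 6561 + 4096 = 10929
10929 → 1⁴ + 0⁴ + 9⁴ + 2⁴ + 9⁴ = 1 + 0 + 6561 + 16 + 6561 = 13139
13139 → 1⁴ + 3⁴ + 1⁴ + 3⁴ + 9⁴ = 1 + 81 + 1 + 81 + 6561 = 6725
6725 → 6⁴ + 7⁴ + 2⁴ + 5⁴ = 1296 + 2401 + 16 + 625 = 4338
4338 → 4⁴ + 3⁴ + 3⁴ + 8⁴ = 256 + 81 + 81 + 4096 = 4514
4514 → 4⁴ + 5⁴ + 1⁴ + 4⁴ = 256 + 625 + 1 + 256 = 1138
1138 → 1⁴ + 1⁴ + 3⁴ + 8⁴ = 1 + 1 + 81 + 4096 = 4179
4179 → 4⁴ + 1⁴ + 7⁴ + 9⁴ = 256 + 1 + 2401 + 6561 = 9219
9219 → 9⁴ + 2⁴ + 1⁴ + 9⁴ = 6561 + 16 + 1 + 6561 = 13139  — 13139 already seen; the sequence cycles without reaching 1.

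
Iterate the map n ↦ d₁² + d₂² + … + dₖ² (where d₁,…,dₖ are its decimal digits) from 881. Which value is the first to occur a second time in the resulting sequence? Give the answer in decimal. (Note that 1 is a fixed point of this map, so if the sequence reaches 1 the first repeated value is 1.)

881 → 8² + 8² + 1² = 129
129 → 1² + 2² + 9² = 86
86 → 8² + 6² = 100
100 → 1² + 0² + 0² = 1  — reached the fixed point 1.
1 → 1, so 1 is the first repeated value.

1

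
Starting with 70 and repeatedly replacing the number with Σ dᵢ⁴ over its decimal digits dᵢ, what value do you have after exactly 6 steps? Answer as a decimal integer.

6725

70 → 7⁴ + 0⁴ = 2401 + 0 = 2401
2401 → 2⁴ + 4⁴ + 0⁴ + 1⁴ = 16 + 256 + 0 + 1 = 273
273 → 2⁴ + 7⁴ + 3⁴ = 16 + 2401 + 81 = 2498
2498 → 2⁴ + 4⁴ + 9⁴ + 8⁴ = 16 + 256 + 6561 + 4096 = 10929
10929 → 1⁴ + 0⁴ + 9⁴ + 2⁴ + 9⁴ = 1 + 0 + 6561 + 16 + 6561 = 13139
13139 → 1⁴ + 3⁴ + 1⁴ + 3⁴ + 9⁴ = 1 + 81 + 1 + 81 + 6561 = 6725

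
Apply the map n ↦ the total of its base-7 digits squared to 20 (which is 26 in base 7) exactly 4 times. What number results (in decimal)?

20 = (2,6)_7 → 40
40 = (5,5)_7 → 50
50 = (1,0,1)_7 → 2
2 = (2)_7 → 4

4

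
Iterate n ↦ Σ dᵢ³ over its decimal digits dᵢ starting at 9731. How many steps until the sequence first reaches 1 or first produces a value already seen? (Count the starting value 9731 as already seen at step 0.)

10

9731 → 9³ + 7³ + 3³ + 1³ = 729 + 343 + 27 + 1 = 1100
1100 → 1³ + 1³ + 0³ + 0³ = 1 + 1 + 0 + 0 = 2
2 → 2³ = 8
8 → 8³ = 512
512 → 5³ + 1³ + 2³ = 125 + 1 + 8 = 134
134 → 1³ + 3³ + 4³ = 1 + 27 + 64 = 92
92 → 9³ + 2³ = 729 + 8 = 737
737 → 7³ + 3³ + 7³ = 343 + 27 + 343 = 713
713 → 7³ + 1³ + 3³ = 343 + 1 + 27 = 371
371 → 3³ + 7³ + 1³ = 27 + 343 + 1 = 371  — 371 repeats.
That took 10 steps.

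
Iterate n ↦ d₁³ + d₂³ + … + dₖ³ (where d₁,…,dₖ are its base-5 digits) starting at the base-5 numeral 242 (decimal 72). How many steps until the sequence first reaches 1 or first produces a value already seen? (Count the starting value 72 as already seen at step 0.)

3

72 = (2,4,2)_5 → 2³ + 4³ + 2³ = 8 + 64 + 8 = 80
80 = (3,1,0)_5 → 3³ + 1³ + 0³ = 27 + 1 + 0 = 28
28 = (1,0,3)_5 → 1³ + 0³ + 3³ = 1 + 0 + 27 = 28  — 28 repeats.
That took 3 steps.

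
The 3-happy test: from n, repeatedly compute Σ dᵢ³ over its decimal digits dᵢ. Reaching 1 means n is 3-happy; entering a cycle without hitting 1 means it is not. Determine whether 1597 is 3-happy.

1597 → 1³ + 5³ + 9³ + 7³ = 1198
1198 → 1³ + 1³ + 9³ + 8³ = 1243
1243 → 1³ + 2³ + 4³ + 3³ = 100
100 → 1³ + 0³ + 0³ = 1  — reached 1.

3-happy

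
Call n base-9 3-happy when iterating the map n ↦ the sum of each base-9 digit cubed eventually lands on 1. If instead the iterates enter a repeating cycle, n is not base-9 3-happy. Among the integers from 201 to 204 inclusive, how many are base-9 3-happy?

201: 201 → 99 → 9 → 1  (reaches 1)
202: 202 → 136 → 218 → 232 → 694 → 638 → 1198 → 470 → 476 → 980 → 540 → 432 → 152 → 856 → 128 → 134 → 638  (repeats 638)
203: 203 → 197 → 547 → 775 → 127 → 127  (repeats 127)
204: 204 → 288 → 152 → 856 → 128 → 134 → 638 → 1198 → 470 → 476 → 980 → 540 → 432 → 152  (repeats 152)
base-9 3-happy: 201

1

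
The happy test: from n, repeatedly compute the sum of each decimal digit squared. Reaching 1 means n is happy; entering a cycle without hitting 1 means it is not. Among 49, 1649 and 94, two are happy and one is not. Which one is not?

1649

49: 49 → 97 → 130 → 10 → 1  — reaches 1 (happy)
1649: 1649 → 134 → 26 → 40 → 16 → 37 → 58 → 89 → 145 → 42 → 20 → 4 → 16  — repeats 16 (not happy)
94: 94 → 97 → 130 → 10 → 1  — reaches 1 (happy)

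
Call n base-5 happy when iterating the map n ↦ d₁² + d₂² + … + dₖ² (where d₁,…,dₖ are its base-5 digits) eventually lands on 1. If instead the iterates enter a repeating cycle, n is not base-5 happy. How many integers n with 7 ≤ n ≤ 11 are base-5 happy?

7: 7 → 5 → 1  — base-5 happy
8: 8 → 10 → 4 → 16 → 10  — not base-5 happy
9: 9 → 17 → 13 → 13  — not base-5 happy
10: 10 → 4 → 16 → 10  — not base-5 happy
11: 11 → 5 → 1  — base-5 happy
base-5 happy: 7, 11

2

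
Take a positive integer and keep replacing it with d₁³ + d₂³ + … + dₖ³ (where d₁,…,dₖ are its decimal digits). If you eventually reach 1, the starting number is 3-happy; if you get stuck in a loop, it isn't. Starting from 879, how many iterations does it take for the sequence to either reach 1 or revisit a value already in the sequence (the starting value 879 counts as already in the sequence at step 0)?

5

879 → 8³ + 7³ + 9³ = 1584
1584 → 1³ + 5³ + 8³ + 4³ = 702
702 → 7³ + 0³ + 2³ = 351
351 → 3³ + 5³ + 1³ = 153
153 → 1³ + 5³ + 3³ = 153  — 153 repeats.
That took 5 steps.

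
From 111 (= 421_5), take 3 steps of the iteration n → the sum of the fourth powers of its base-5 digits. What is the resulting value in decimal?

353

111 = (4,2,1)_5 → 4⁴ + 2⁴ + 1⁴ = 256 + 16 + 1 = 273
273 = (2,0,4,3)_5 → 2⁴ + 0⁴ + 4⁴ + 3⁴ = 16 + 0 + 256 + 81 = 353
353 = (2,4,0,3)_5 → 2⁴ + 4⁴ + 0⁴ + 3⁴ = 16 + 256 + 0 + 81 = 353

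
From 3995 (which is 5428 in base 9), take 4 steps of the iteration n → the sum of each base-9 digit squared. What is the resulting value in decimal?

3995 = (5,4,2,8)_9 → 5² + 4² + 2² + 8² = 25 + 16 + 4 + 64 = 109
109 = (1,3,1)_9 → 1² + 3² + 1² = 1 + 9 + 1 = 11
11 = (1,2)_9 → 1² + 2² = 1 + 4 = 5
5 = (5)_9 → 5² = 25

25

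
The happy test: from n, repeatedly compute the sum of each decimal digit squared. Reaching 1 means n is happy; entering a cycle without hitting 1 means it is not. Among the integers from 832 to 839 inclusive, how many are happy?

832: 832 → 77 → 98 → 145 → 42 → 20 → 4 → 16 → 37 → 58 → 89 → 145  (repeats 145)
833: 833 → 82 → 68 → 100 → 1  (reaches 1)
834: 834 → 89 → 145 → 42 → 20 → 4 → 16 → 37 → 58 → 89  (repeats 89)
835: 835 → 98 → 145 → 42 → 20 → 4 → 16 → 37 → 58 → 89 → 145  (repeats 145)
836: 836 → 109 → 82 → 68 → 100 → 1  (reaches 1)
837: 837 → 122 → 9 → 81 → 65 → 61 → 37 → 58 → 89 → 145 → 42 → 20 → 4 → 16 → 37  (repeats 37)
838: 838 → 137 → 59 → 106 → 37 → 58 → 89 → 145 → 42 → 20 → 4 → 16 → 37  (repeats 37)
839: 839 → 154 → 42 → 20 → 4 → 16 → 37 → 58 → 89 → 145 → 42  (repeats 42)
happy: 833, 836

2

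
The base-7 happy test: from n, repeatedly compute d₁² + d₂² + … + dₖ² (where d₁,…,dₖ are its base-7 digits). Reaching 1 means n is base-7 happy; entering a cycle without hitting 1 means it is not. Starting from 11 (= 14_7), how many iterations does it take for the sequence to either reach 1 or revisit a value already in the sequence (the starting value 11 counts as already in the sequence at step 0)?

11 = (1,4)_7 → 17
17 = (2,3)_7 → 13
13 = (1,6)_7 → 37
37 = (5,2)_7 → 29
29 = (4,1)_7 → 17  — 17 repeats.
That took 5 steps.

5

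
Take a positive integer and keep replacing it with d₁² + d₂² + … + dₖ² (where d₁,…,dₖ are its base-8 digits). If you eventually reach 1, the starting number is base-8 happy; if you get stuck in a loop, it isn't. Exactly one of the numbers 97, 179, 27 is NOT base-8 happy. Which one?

179

97: 97 → 18 → 8 → 1  — reaches 1 (base-8 happy)
179: 179 → 49 → 37 → 41 → 26 → 13 → 26  — repeats 26 (not base-8 happy)
27: 27 → 18 → 8 → 1  — reaches 1 (base-8 happy)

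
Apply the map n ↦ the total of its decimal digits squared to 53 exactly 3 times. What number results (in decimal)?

29

53 → 5² + 3² = 25 + 9 = 34
34 → 3² + 4² = 9 + 16 = 25
25 → 2² + 5² = 4 + 25 = 29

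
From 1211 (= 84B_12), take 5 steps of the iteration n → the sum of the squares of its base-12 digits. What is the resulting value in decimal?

1211 = (8,4,11)_12 → 8² + 4² + 11² = 64 + 16 + 121 = 201
201 = (1,4,9)_12 → 1² + 4² + 9² = 1 + 16 + 81 = 98
98 = (8,2)_12 → 8² + 2² = 64 + 4 = 68
68 = (5,8)_12 → 5² + 8² = 25 + 64 = 89
89 = (7,5)_12 → 7² + 5² = 49 + 25 = 74

74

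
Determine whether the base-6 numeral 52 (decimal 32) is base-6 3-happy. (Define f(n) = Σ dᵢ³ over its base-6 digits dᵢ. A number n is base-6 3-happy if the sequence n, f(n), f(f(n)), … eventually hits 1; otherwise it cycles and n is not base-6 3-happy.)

base-6 3-happy

32 = (5,2)_6 → 133
133 = (3,4,1)_6 → 92
92 = (2,3,2)_6 → 43
43 = (1,1,1)_6 → 3
3 = (3)_6 → 27
27 = (4,3)_6 → 91
91 = (2,3,1)_6 → 36
36 = (1,0,0)_6 → 1  — reached 1.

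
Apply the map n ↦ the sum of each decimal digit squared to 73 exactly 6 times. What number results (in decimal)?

4

73 → 58
58 → 89
89 → 145
145 → 42
42 → 20
20 → 4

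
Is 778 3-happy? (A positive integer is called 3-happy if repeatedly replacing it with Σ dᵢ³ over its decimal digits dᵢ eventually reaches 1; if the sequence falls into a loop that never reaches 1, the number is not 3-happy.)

778 → 7³ + 7³ + 8³ = 1198
1198 → 1³ + 1³ + 9³ + 8³ = 1243
1243 → 1³ + 2³ + 4³ + 3³ = 100
100 → 1³ + 0³ + 0³ = 1  — reached 1.

3-happy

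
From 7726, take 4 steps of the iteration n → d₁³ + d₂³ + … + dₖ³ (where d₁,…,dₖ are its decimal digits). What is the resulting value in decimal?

370

7726 → 910
910 → 730
730 → 370
370 → 370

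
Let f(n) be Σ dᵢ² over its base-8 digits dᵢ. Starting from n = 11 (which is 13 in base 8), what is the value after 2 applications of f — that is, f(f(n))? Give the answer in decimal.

11 = (1,3)_8 → 10
10 = (1,2)_8 → 5

5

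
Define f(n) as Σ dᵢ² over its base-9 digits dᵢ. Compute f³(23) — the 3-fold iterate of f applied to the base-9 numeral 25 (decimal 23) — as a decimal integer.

17

23 = (2,5)_9 → 2² + 5² = 29
29 = (3,2)_9 → 3² + 2² = 13
13 = (1,4)_9 → 1² + 4² = 17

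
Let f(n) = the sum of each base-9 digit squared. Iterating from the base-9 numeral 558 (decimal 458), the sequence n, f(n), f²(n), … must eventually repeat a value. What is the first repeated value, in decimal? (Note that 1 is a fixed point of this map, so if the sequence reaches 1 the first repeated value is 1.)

458 = (5,5,8)_9 → 114
114 = (1,3,6)_9 → 46
46 = (5,1)_9 → 26
26 = (2,8)_9 → 68
68 = (7,5)_9 → 74
74 = (8,2)_9 → 68  — 68 already appeared earlier.

68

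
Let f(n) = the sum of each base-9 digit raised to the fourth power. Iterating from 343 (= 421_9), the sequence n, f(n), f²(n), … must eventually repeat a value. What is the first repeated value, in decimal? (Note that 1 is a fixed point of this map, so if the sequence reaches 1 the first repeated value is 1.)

1

343 = (4,2,1)_9 → 4⁴ + 2⁴ + 1⁴ = 273
273 = (3,3,3)_9 → 3⁴ + 3⁴ + 3⁴ = 243
243 = (3,0,0)_9 → 3⁴ + 0⁴ + 0⁴ = 81
81 = (1,0,0)_9 → 1⁴ + 0⁴ + 0⁴ = 1  — reached the fixed point 1.
1 → 1, so 1 is the first repeated value.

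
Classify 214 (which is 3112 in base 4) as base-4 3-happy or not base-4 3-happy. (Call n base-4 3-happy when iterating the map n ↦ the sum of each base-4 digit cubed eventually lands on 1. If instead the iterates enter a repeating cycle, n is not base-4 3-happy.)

214 = (3,1,1,2)_4 → 37
37 = (2,1,1)_4 → 10
10 = (2,2)_4 → 16
16 = (1,0,0)_4 → 1  — reached 1.

base-4 3-happy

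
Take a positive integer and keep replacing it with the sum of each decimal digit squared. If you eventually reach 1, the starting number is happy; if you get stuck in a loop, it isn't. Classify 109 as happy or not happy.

happy

109 → 1² + 0² + 9² = 82
82 → 8² + 2² = 68
68 → 6² + 8² = 100
100 → 1² + 0² + 0² = 1  — reached 1.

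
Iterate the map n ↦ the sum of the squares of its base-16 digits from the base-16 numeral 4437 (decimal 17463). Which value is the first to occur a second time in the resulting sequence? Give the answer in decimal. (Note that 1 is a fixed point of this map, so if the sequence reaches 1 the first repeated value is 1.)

17463 = (4,4,3,7)_16 → 4² + 4² + 3² + 7² = 90
90 = (5,10)_16 → 5² + 10² = 125
125 = (7,13)_16 → 7² + 13² = 218
218 = (13,10)_16 → 13² + 10² = 269
269 = (1,0,13)_16 → 1² + 0² + 13² = 170
170 = (10,10)_16 → 10² + 10² = 200
200 = (12,8)_16 → 12² + 8² = 208
208 = (13,0)_16 → 13² + 0² = 169
169 = (10,9)_16 → 10² + 9² = 181
181 = (11,5)_16 → 11² + 5² = 146
146 = (9,2)_16 → 9² + 2² = 85
85 = (5,5)_16 → 5² + 5² = 50
50 = (3,2)_16 → 3² + 2² = 13
13 = (13)_16 → 13² = 169  — 169 already appeared earlier.

169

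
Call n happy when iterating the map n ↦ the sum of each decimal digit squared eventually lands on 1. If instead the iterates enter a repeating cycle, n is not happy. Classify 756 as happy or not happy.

756 → 110
110 → 2
2 → 4
4 → 16
16 → 37
37 → 58
58 → 89
89 → 145
145 → 42
42 → 20
20 → 4  — 4 already seen; the sequence cycles without reaching 1.

not happy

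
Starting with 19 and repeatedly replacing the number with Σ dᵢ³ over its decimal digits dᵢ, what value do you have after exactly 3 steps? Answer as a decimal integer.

370

19 → 1³ + 9³ = 730
730 → 7³ + 3³ + 0³ = 370
370 → 3³ + 7³ + 0³ = 370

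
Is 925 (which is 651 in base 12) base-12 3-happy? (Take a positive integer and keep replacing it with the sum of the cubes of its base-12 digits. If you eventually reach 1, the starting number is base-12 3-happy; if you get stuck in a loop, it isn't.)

not base-12 3-happy

925 = (6,5,1)_12 → 6³ + 5³ + 1³ = 216 + 125 + 1 = 342
342 = (2,4,6)_12 → 2³ + 4³ + 6³ = 8 + 64 + 216 = 288
288 = (2,0,0)_12 → 2³ + 0³ + 0³ = 8 + 0 + 0 = 8
8 = (8)_12 → 8³ = 512
512 = (3,6,8)_12 → 3³ + 6³ + 8³ = 27 + 216 + 512 = 755
755 = (5,2,11)_12 → 5³ + 2³ + 11³ = 125 + 8 + 1331 = 1464
1464 = (10,2,0)_12 → 10³ + 2³ + 0³ = 1000 + 8 + 0 = 1008
1008 = (7,0,0)_12 → 7³ + 0³ + 0³ = 343 + 0 + 0 = 343
343 = (2,4,7)_12 → 2³ + 4³ + 7³ = 8 + 64 + 343 = 415
415 = (2,10,7)_12 → 2³ + 10³ + 7³ = 8 + 1000 + 343 = 1351
1351 = (9,4,7)_12 → 9³ + 4³ + 7³ = 729 + 64 + 343 = 1136
1136 = (7,10,8)_12 → 7³ + 10³ + 8³ = 343 + 1000 + 512 = 1855
1855 = (1,0,10,7)_12 → 1³ + 0³ + 10³ + 7³ = 1 + 0 + 1000 + 343 = 1344
1344 = (9,4,0)_12 → 9³ + 4³ + 0³ = 729 + 64 + 0 = 793
793 = (5,6,1)_12 → 5³ + 6³ + 1³ = 125 + 216 + 1 = 342  — 342 already seen; the sequence cycles without reaching 1.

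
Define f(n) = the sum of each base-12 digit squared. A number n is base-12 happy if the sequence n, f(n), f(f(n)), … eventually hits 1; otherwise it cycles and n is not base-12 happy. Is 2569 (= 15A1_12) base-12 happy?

not base-12 happy

2569 = (1,5,10,1)_12 → 1² + 5² + 10² + 1² = 1 + 25 + 100 + 1 = 127
127 = (10,7)_12 → 10² + 7² = 100 + 49 = 149
149 = (1,0,5)_12 → 1² + 0² + 5² = 1 + 0 + 25 = 26
26 = (2,2)_12 → 2² + 2² = 4 + 4 = 8
8 = (8)_12 → 8² = 64
64 = (5,4)_12 → 5² + 4² = 25 + 16 = 41
41 = (3,5)_12 → 3² + 5² = 9 + 25 = 34
34 = (2,10)_12 → 2² + 10² = 4 + 100 = 104
104 = (8,8)_12 → 8² + 8² = 64 + 64 = 128
128 = (10,8)_12 → 10² + 8² = 100 + 64 = 164
164 = (1,1,8)_12 → 1² + 1² + 8² = 1 + 1 + 64 = 66
66 = (5,6)_12 → 5² + 6² = 25 + 36 = 61
61 = (5,1)_12 → 5² + 1² = 25 + 1 = 26  — 26 already seen; the sequence cycles without reaching 1.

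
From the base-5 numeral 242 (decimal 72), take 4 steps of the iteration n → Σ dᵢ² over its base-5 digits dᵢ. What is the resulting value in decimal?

72 = (2,4,2)_5 → 24
24 = (4,4)_5 → 32
32 = (1,1,2)_5 → 6
6 = (1,1)_5 → 2

2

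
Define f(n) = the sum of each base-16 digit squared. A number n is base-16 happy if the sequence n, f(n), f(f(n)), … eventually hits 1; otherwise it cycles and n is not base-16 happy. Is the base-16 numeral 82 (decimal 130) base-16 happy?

base-16 happy

130 = (8,2)_16 → 8² + 2² = 68
68 = (4,4)_16 → 4² + 4² = 32
32 = (2,0)_16 → 2² + 0² = 4
4 = (4)_16 → 4² = 16
16 = (1,0)_16 → 1² + 0² = 1  — reached 1.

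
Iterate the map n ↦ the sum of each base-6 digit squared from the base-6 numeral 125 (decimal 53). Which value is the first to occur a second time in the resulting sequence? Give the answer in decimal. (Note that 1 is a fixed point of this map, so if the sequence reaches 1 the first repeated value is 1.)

53 = (1,2,5)_6 → 1² + 2² + 5² = 30
30 = (5,0)_6 → 5² + 0² = 25
25 = (4,1)_6 → 4² + 1² = 17
17 = (2,5)_6 → 2² + 5² = 29
29 = (4,5)_6 → 4² + 5² = 41
41 = (1,0,5)_6 → 1² + 0² + 5² = 26
26 = (4,2)_6 → 4² + 2² = 20
20 = (3,2)_6 → 3² + 2² = 13
13 = (2,1)_6 → 2² + 1² = 5
5 = (5)_6 → 5² = 25  — 25 already appeared earlier.

25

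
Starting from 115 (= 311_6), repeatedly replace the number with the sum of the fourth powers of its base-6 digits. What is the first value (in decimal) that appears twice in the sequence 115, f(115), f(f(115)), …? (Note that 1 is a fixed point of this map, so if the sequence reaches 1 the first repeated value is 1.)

115 = (3,1,1)_6 → 3⁴ + 1⁴ + 1⁴ = 83
83 = (2,1,5)_6 → 2⁴ + 1⁴ + 5⁴ = 642
642 = (2,5,5,0)_6 → 2⁴ + 5⁴ + 5⁴ + 0⁴ = 1266
1266 = (5,5,1,0)_6 → 5⁴ + 5⁴ + 1⁴ + 0⁴ = 1251
1251 = (5,4,4,3)_6 → 5⁴ + 4⁴ + 4⁴ + 3⁴ = 1218
1218 = (5,3,5,0)_6 → 5⁴ + 3⁴ + 5⁴ + 0⁴ = 1331
1331 = (1,0,0,5,5)_6 → 1⁴ + 0⁴ + 0⁴ + 5⁴ + 5⁴ = 1251  — 1251 already appeared earlier.

1251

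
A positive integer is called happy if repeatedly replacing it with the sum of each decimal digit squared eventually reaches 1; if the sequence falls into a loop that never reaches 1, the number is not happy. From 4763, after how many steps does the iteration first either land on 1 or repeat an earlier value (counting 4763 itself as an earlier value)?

11

4763 → 4² + 7² + 6² + 3² = 110
110 → 1² + 1² + 0² = 2
2 → 2² = 4
4 → 4² = 16
16 → 1² + 6² = 37
37 → 3² + 7² = 58
58 → 5² + 8² = 89
89 → 8² + 9² = 145
145 → 1² + 4² + 5² = 42
42 → 4² + 2² = 20
20 → 2² + 0² = 4  — 4 repeats.
That took 11 steps.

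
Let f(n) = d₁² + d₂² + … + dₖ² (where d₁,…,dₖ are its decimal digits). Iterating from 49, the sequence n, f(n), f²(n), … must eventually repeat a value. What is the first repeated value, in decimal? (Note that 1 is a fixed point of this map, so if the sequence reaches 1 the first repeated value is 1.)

49 → 4² + 9² = 97
97 → 9² + 7² = 130
130 → 1² + 3² + 0² = 10
10 → 1² + 0² = 1  — reached the fixed point 1.
1 → 1, so 1 is the first repeated value.

1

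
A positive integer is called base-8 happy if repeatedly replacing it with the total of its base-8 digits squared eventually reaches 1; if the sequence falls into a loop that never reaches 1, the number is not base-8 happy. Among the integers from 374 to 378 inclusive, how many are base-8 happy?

1

374: 374 → 97 → 18 → 8 → 1  (reaches 1)
375: 375 → 110 → 62 → 85 → 30 → 45 → 50 → 40 → 25 → 10 → 5 → 25  (repeats 25)
376: 376 → 74 → 6 → 36 → 32 → 16 → 4 → 16  (repeats 16)
377: 377 → 75 → 11 → 10 → 5 → 25 → 10  (repeats 10)
378: 378 → 78 → 38 → 52 → 52  (repeats 52)
base-8 happy: 374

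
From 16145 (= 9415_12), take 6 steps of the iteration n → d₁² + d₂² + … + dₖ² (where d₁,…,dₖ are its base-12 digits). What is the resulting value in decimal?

16145 = (9,4,1,5)_12 → 123
123 = (10,3)_12 → 109
109 = (9,1)_12 → 82
82 = (6,10)_12 → 136
136 = (11,4)_12 → 137
137 = (11,5)_12 → 146

146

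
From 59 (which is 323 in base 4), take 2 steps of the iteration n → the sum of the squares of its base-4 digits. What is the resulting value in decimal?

59 = (3,2,3)_4 → 3² + 2² + 3² = 22
22 = (1,1,2)_4 → 1² + 1² + 2² = 6

6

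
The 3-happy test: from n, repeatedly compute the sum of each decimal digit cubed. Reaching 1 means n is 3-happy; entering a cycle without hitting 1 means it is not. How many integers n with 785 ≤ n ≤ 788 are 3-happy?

1

785: 785 → 980 → 1241 → 74 → 407 → 407  — not 3-happy
786: 786 → 1071 → 345 → 216 → 225 → 141 → 66 → 432 → 99 → 1458 → 702 → 351 → 153 → 153  — not 3-happy
787: 787 → 1198 → 1243 → 100 → 1  — 3-happy
788: 788 → 1367 → 587 → 980 → 1241 → 74 → 407 → 407  — not 3-happy
3-happy: 787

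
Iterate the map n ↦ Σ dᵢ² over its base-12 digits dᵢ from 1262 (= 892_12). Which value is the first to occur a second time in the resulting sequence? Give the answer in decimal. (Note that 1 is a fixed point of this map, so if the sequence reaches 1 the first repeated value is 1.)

1262 = (8,9,2)_12 → 8² + 9² + 2² = 64 + 81 + 4 = 149
149 = (1,0,5)_12 → 1² + 0² + 5² = 1 + 0 + 25 = 26
26 = (2,2)_12 → 2² + 2² = 4 + 4 = 8
8 = (8)_12 → 8² = 64
64 = (5,4)_12 → 5² + 4² = 25 + 16 = 41
41 = (3,5)_12 → 3² + 5² = 9 + 25 = 34
34 = (2,10)_12 → 2² + 10² = 4 + 100 = 104
104 = (8,8)_12 → 8² + 8² = 64 + 64 = 128
128 = (10,8)_12 → 10² + 8² = 100 + 64 = 164
164 = (1,1,8)_12 → 1² + 1² + 8² = 1 + 1 + 64 = 66
66 = (5,6)_12 → 5² + 6² = 25 + 36 = 61
61 = (5,1)_12 → 5² + 1² = 25 + 1 = 26  — 26 already appeared earlier.

26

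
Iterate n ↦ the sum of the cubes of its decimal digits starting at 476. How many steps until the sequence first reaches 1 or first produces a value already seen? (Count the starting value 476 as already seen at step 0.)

8

476 → 4³ + 7³ + 6³ = 64 + 343 + 216 = 623
623 → 6³ + 2³ + 3³ = 216 + 8 + 27 = 251
251 → 2³ + 5³ + 1³ = 8 + 125 + 1 = 134
134 → 1³ + 3³ + 4³ = 1 + 27 + 64 = 92
92 → 9³ + 2³ = 729 + 8 = 737
737 → 7³ + 3³ + 7³ = 343 + 27 + 343 = 713
713 → 7³ + 1³ + 3³ = 343 + 1 + 27 = 371
371 → 3³ + 7³ + 1³ = 27 + 343 + 1 = 371  — 371 repeats.
That took 8 steps.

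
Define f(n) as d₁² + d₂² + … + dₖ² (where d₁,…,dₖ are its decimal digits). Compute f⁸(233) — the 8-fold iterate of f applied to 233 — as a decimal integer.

145

233 → 2² + 3² + 3² = 4 + 9 + 9 = 22
22 → 2² + 2² = 4 + 4 = 8
8 → 8² = 64
64 → 6² + 4² = 36 + 16 = 52
52 → 5² + 2² = 25 + 4 = 29
29 → 2² + 9² = 4 + 81 = 85
85 → 8² + 5² = 64 + 25 = 89
89 → 8² + 9² = 64 + 81 = 145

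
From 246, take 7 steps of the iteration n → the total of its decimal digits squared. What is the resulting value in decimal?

246 → 2² + 4² + 6² = 56
56 → 5² + 6² = 61
61 → 6² + 1² = 37
37 → 3² + 7² = 58
58 → 5² + 8² = 89
89 → 8² + 9² = 145
145 → 1² + 4² + 5² = 42

42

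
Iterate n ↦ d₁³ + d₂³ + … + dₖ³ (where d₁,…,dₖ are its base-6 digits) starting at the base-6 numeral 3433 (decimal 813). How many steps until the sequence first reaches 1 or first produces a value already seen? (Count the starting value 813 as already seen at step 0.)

813 = (3,4,3,3)_6 → 3³ + 4³ + 3³ + 3³ = 27 + 64 + 27 + 27 = 145
145 = (4,0,1)_6 → 4³ + 0³ + 1³ = 64 + 0 + 1 = 65
65 = (1,4,5)_6 → 1³ + 4³ + 5³ = 1 + 64 + 125 = 190
190 = (5,1,4)_6 → 5³ + 1³ + 4³ = 125 + 1 + 64 = 190  — 190 repeats.
That took 4 steps.

4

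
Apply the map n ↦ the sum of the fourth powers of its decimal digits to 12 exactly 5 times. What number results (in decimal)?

8208

12 → 1⁴ + 2⁴ = 1 + 16 = 17
17 → 1⁴ + 7⁴ = 1 + 2401 = 2402
2402 → 2⁴ + 4⁴ + 0⁴ + 2⁴ = 16 + 256 + 0 + 16 = 288
288 → 2⁴ + 8⁴ + 8⁴ = 16 + 4096 + 4096 = 8208
8208 → 8⁴ + 2⁴ + 0⁴ + 8⁴ = 4096 + 16 + 0 + 4096 = 8208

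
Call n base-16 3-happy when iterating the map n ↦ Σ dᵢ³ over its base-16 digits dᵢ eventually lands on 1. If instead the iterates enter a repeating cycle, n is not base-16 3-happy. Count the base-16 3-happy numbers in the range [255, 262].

1

255: 255 → 6750 → 3870 → 6120 → 3600 → 2745 → 3060 → 4770 → 1017 → 4131 → 36 → 72 → 576 → 72  (repeats 72)
256: 256 → 1  (reaches 1)
257: 257 → 2 → 8 → 512 → 8  (repeats 8)
258: 258 → 9 → 729 → 2934 → 1890 → 567 → 378 → 1344 → 189 → 3528 → 4437 → 252 → 5103 → 6147 → 540 → 1737 → 2673 → 1344  (repeats 1344)
259: 259 → 28 → 1729 → 1945 → 1801 → 1072 → 91 → 1456 → 1456  (repeats 1456)
260: 260 → 65 → 65  (repeats 65)
261: 261 → 126 → 3087 → 5103 → 6147 → 540 → 1737 → 2673 → 1344 → 189 → 3528 → 4437 → 252 → 5103  (repeats 5103)
262: 262 → 217 → 2926 → 4291 → 1756 → 4141 → 2206 → 3985 → 4105 → 730 → 3205 → 2365 → 2953 → 2572 → 2728 → 2512 → 2926  (repeats 2926)
base-16 3-happy: 256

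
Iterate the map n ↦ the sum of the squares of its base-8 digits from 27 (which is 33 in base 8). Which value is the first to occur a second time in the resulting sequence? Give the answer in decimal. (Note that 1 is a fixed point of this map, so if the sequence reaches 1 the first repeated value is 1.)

1

27 = (3,3)_8 → 3² + 3² = 18
18 = (2,2)_8 → 2² + 2² = 8
8 = (1,0)_8 → 1² + 0² = 1  — reached the fixed point 1.
1 → 1, so 1 is the first repeated value.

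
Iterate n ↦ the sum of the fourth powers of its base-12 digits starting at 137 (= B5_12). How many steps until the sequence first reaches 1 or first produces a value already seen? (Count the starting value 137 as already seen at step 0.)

14

137 = (11,5)_12 → 15266
15266 = (8,10,0,2)_12 → 14112
14112 = (8,2,0,0)_12 → 4112
4112 = (2,4,6,8)_12 → 5664
5664 = (3,3,4,0)_12 → 418
418 = (2,10,10)_12 → 20016
20016 = (11,7,0,0)_12 → 17042
17042 = (9,10,4,2)_12 → 16833
16833 = (9,8,10,9)_12 → 27218
27218 = (1,3,9,0,2)_12 → 6659
6659 = (3,10,2,11)_12 → 24738
24738 = (1,2,3,9,6)_12 → 7955
7955 = (4,7,2,11)_12 → 17314
17314 = (10,0,2,10)_12 → 20016  — 20016 repeats.
That took 14 steps.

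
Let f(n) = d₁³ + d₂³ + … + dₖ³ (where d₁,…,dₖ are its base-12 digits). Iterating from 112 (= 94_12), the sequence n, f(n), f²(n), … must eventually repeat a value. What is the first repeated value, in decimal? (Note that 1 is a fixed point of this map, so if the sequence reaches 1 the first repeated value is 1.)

793

112 = (9,4)_12 → 9³ + 4³ = 729 + 64 = 793
793 = (5,6,1)_12 → 5³ + 6³ + 1³ = 125 + 216 + 1 = 342
342 = (2,4,6)_12 → 2³ + 4³ + 6³ = 8 + 64 + 216 = 288
288 = (2,0,0)_12 → 2³ + 0³ + 0³ = 8 + 0 + 0 = 8
8 = (8)_12 → 8³ = 512
512 = (3,6,8)_12 → 3³ + 6³ + 8³ = 27 + 216 + 512 = 755
755 = (5,2,11)_12 → 5³ + 2³ + 11³ = 125 + 8 + 1331 = 1464
1464 = (10,2,0)_12 → 10³ + 2³ + 0³ = 1000 + 8 + 0 = 1008
1008 = (7,0,0)_12 → 7³ + 0³ + 0³ = 343 + 0 + 0 = 343
343 = (2,4,7)_12 → 2³ + 4³ + 7³ = 8 + 64 + 343 = 415
415 = (2,10,7)_12 → 2³ + 10³ + 7³ = 8 + 1000 + 343 = 1351
1351 = (9,4,7)_12 → 9³ + 4³ + 7³ = 729 + 64 + 343 = 1136
1136 = (7,10,8)_12 → 7³ + 10³ + 8³ = 343 + 1000 + 512 = 1855
1855 = (1,0,10,7)_12 → 1³ + 0³ + 10³ + 7³ = 1 + 0 + 1000 + 343 = 1344
1344 = (9,4,0)_12 → 9³ + 4³ + 0³ = 729 + 64 + 0 = 793  — 793 already appeared earlier.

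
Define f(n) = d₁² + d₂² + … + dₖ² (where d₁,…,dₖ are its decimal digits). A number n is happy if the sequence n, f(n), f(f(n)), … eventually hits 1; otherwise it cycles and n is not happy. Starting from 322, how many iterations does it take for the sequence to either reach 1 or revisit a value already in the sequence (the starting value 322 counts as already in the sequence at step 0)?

14

322 → 3² + 2² + 2² = 9 + 4 + 4 = 17
17 → 1² + 7² = 1 + 49 = 50
50 → 5² + 0² = 25 + 0 = 25
25 → 2² + 5² = 4 + 25 = 29
29 → 2² + 9² = 4 + 81 = 85
85 → 8² + 5² = 64 + 25 = 89
89 → 8² + 9² = 64 + 81 = 145
145 → 1² + 4² + 5² = 1 + 16 + 25 = 42
42 → 4² + 2² = 16 + 4 = 20
20 → 2² + 0² = 4 + 0 = 4
4 → 4² = 16
16 → 1² + 6² = 1 + 36 = 37
37 → 3² + 7² = 9 + 49 = 58
58 → 5² + 8² = 25 + 64 = 89  — 89 repeats.
That took 14 steps.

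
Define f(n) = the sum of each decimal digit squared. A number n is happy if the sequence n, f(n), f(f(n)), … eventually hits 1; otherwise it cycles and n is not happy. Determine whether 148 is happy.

not happy

148 → 1² + 4² + 8² = 81
81 → 8² + 1² = 65
65 → 6² + 5² = 61
61 → 6² + 1² = 37
37 → 3² + 7² = 58
58 → 5² + 8² = 89
89 → 8² + 9² = 145
145 → 1² + 4² + 5² = 42
42 → 4² + 2² = 20
20 → 2² + 0² = 4
4 → 4² = 16
16 → 1² + 6² = 37  — 37 already seen; the sequence cycles without reaching 1.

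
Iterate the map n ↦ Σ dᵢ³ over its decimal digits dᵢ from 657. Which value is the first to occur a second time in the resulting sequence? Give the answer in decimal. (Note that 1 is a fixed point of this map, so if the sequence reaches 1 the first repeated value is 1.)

153

657 → 6³ + 5³ + 7³ = 216 + 125 + 343 = 684
684 → 6³ + 8³ + 4³ = 216 + 512 + 64 = 792
792 → 7³ + 9³ + 2³ = 343 + 729 + 8 = 1080
1080 → 1³ + 0³ + 8³ + 0³ = 1 + 0 + 512 + 0 = 513
513 → 5³ + 1³ + 3³ = 125 + 1 + 27 = 153
153 → 1³ + 5³ + 3³ = 1 + 125 + 27 = 153  — 153 already appeared earlier.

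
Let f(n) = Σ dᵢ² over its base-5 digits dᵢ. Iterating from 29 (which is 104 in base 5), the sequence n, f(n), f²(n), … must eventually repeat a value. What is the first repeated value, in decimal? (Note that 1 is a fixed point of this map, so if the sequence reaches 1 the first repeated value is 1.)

13

29 = (1,0,4)_5 → 1² + 0² + 4² = 1 + 0 + 16 = 17
17 = (3,2)_5 → 3² + 2² = 9 + 4 = 13
13 = (2,3)_5 → 2² + 3² = 4 + 9 = 13  — 13 already appeared earlier.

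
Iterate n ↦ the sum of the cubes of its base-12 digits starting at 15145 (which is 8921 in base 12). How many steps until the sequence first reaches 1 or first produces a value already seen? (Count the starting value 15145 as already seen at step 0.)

13

15145 = (8,9,2,1)_12 → 8³ + 9³ + 2³ + 1³ = 1250
1250 = (8,8,2)_12 → 8³ + 8³ + 2³ = 1032
1032 = (7,2,0)_12 → 7³ + 2³ + 0³ = 351
351 = (2,5,3)_12 → 2³ + 5³ + 3³ = 160
160 = (1,1,4)_12 → 1³ + 1³ + 4³ = 66
66 = (5,6)_12 → 5³ + 6³ = 341
341 = (2,4,5)_12 → 2³ + 4³ + 5³ = 197
197 = (1,4,5)_12 → 1³ + 4³ + 5³ = 190
190 = (1,3,10)_12 → 1³ + 3³ + 10³ = 1028
1028 = (7,1,8)_12 → 7³ + 1³ + 8³ = 856
856 = (5,11,4)_12 → 5³ + 11³ + 4³ = 1520
1520 = (10,6,8)_12 → 10³ + 6³ + 8³ = 1728
1728 = (1,0,0,0)_12 → 1³ + 0³ + 0³ + 0³ = 1  — reached 1.
That took 13 steps.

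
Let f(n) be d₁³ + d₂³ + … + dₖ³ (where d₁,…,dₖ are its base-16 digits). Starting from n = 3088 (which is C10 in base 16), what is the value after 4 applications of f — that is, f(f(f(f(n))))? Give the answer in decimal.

3088 = (12,1,0)_16 → 12³ + 1³ + 0³ = 1729
1729 = (6,12,1)_16 → 6³ + 12³ + 1³ = 1945
1945 = (7,9,9)_16 → 7³ + 9³ + 9³ = 1801
1801 = (7,0,9)_16 → 7³ + 0³ + 9³ = 1072

1072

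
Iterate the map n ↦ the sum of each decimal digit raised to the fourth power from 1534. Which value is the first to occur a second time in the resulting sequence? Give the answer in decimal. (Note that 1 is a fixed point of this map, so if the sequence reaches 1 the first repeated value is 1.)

13139

1534 → 963
963 → 7938
7938 → 13139
13139 → 6725
6725 → 4338
4338 → 4514
4514 → 1138
1138 → 4179
4179 → 9219
9219 → 13139  — 13139 already appeared earlier.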